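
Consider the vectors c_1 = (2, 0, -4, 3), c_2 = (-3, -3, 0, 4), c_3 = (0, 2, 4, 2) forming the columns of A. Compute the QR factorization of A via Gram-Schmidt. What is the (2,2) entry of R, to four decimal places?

r_{22} = 5.7235

c_1 = (2, 0, -4, 3); ‖c_1‖ = 5.3852, so e_1 = (0.3714, 0.0000, -0.7428, 0.5571).
e_1·c_2 = 0.3714·(-3) + 0.0000·(-3) + (-0.7428)·0 + 0.5571·4 = 1.1142.
u_2 = c_2 − 1.1142·e_1 = (-3.4138, -3.0000, 0.8276, 3.3793).
r_{22} = ‖u_2‖ = 5.7235.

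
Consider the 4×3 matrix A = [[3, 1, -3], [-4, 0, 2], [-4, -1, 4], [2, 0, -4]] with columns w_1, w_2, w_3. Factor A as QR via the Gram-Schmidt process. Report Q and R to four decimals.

Q = [[0.4472, 0.5587, 0.0363], [-0.5963, 0.6519, -0.4539], [-0.5963, -0.3958, 0.0363], [0.2981, -0.3259, -0.8896]], R = [[6.7082, 1.0435, -6.1119], [0.0000, 0.9545, -0.6519], [0.0000, 0.0000, 2.6869]]

e_1 = w_1/‖w_1‖ = (3, -4, -4, 2)/6.7082 = (0.4472, -0.5963, -0.5963, 0.2981).
r_{12} = e_1·w_2 = 1.0435.
u_2 = w_2 − 1.0435·e_1 = (0.5333, 0.6222, -0.3778, -0.3111).
‖u_2‖ = 0.9545, so e_2 = (0.5587, 0.6519, -0.3958, -0.3259).
r_{13} = e_1·w_3 = -6.1119; r_{23} = e_2·w_3 = -0.6519.
u_3 = w_3 + 6.1119·e_1 + 0.6519·e_2 = (0.0976, -1.2195, 0.0976, -2.3902).
‖u_3‖ = 2.6869, so e_3 = (0.0363, -0.4539, 0.0363, -0.8896).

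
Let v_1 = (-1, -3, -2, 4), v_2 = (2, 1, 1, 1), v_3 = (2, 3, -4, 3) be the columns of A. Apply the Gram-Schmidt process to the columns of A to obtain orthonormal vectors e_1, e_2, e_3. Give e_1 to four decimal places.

v_1 = (-1, -3, -2, 4); ‖v_1‖ = 5.4772, so e_1 = (-0.1826, -0.5477, -0.3651, 0.7303).

e_1 = (-0.1826, -0.5477, -0.3651, 0.7303)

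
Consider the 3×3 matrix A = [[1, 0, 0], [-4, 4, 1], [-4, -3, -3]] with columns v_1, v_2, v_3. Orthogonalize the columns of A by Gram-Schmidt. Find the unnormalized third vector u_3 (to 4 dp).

q_1 = v_1/‖v_1‖ = (1, -4, -4)/5.7446 = (0.1741, -0.6963, -0.6963).
r_{12} = q_1·v_2 = -0.6963.
u_2 = v_2 + 0.6963·q_1 = (0.1212, 3.5152, -3.4848).
‖u_2‖ = 4.9513, so q_2 = (0.0245, 0.7099, -0.7038).
r_{13} = q_1·v_3 = 1.3926; r_{23} = q_2·v_3 = 2.8214.
u_3 = v_3 − 1.3926·q_1 − 2.8214·q_2 = (-0.3115, -0.0334, -0.0445).

u_3 = (-0.3115, -0.0334, -0.0445)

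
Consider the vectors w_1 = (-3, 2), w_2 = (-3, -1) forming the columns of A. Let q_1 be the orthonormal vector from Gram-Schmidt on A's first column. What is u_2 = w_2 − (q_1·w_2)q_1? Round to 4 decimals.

q_1 = w_1/‖w_1‖ = (-3, 2)/3.6056 = (-0.8321, 0.5547).
r_{12} = q_1·w_2 = 1.9415.
u_2 = w_2 − 1.9415·q_1 = (-1.3846, -2.0769).

u_2 = (-1.3846, -2.0769)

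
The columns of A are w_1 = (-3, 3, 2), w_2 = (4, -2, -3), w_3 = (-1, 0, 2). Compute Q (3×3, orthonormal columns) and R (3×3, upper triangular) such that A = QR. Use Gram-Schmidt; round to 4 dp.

Q = [[-0.6396, 0.4332, 0.6350], [0.6396, 0.7581, 0.1270], [0.4264, -0.4874, 0.7620]], R = [[4.6904, -5.1168, 1.4924], [0.0000, 1.6787, -1.4080], [0.0000, 0.0000, 0.8890]]

w_1 = (-3, 3, 2); ‖w_1‖ = 4.6904, so e_1 = (-0.6396, 0.6396, 0.4264).
e_1·w_2 = (-0.6396)·4 + 0.6396·(-2) + 0.4264·(-3) = -5.1168.
u_2 = w_2 + 5.1168·e_1 = (0.7273, 1.2727, -0.8182).
‖u_2‖ = 1.6787, so e_2 = (0.4332, 0.7581, -0.4874).
e_1·w_3 = (-0.6396)·(-1) + 0.6396·0 + 0.4264·2 = 1.4924; e_2·w_3 = 0.4332·(-1) + 0.7581·0 + (-0.4874)·2 = -1.4080.
u_3 = w_3 − 1.4924·e_1 + 1.4080·e_2 = (0.5645, 0.1129, 0.6774).
‖u_3‖ = 0.8890, so e_3 = (0.6350, 0.1270, 0.7620).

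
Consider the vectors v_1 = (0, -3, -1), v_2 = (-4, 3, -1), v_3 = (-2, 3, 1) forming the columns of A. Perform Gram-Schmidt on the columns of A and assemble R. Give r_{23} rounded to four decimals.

r_{23} = 1.8070

v_1 = (0, -3, -1); ‖v_1‖ = 3.1623, so e_1 = (0.0000, -0.9487, -0.3162).
e_1·v_2 = 0.0000·(-4) + (-0.9487)·3 + (-0.3162)·(-1) = -2.5298.
u_2 = v_2 + 2.5298·e_1 = (-4.0000, 0.6000, -1.8000).
‖u_2‖ = 4.4272, so e_2 = (-0.9035, 0.1355, -0.4066).
r_{23} = e_2·v_3 = 1.8070.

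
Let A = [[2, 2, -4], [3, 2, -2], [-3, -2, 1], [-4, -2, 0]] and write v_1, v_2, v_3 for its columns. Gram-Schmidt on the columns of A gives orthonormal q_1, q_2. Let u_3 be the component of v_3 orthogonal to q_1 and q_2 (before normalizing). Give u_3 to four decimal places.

q_1 = v_1/‖v_1‖ = (2, 3, -3, -4)/6.1644 = (0.3244, 0.4867, -0.4867, -0.6489).
r_{12} = q_1·v_2 = 3.8933.
u_2 = v_2 − 3.8933·q_1 = (0.7368, 0.1053, -0.1053, 0.5263).
‖u_2‖ = 0.9177, so q_2 = (0.8030, 0.1147, -0.1147, 0.5735).
r_{13} = q_1·v_3 = -2.7578; r_{23} = q_2·v_3 = -3.5559.
u_3 = v_3 + 2.7578·q_1 + 3.5559·q_2 = (-0.2500, -0.2500, -0.7500, 0.2500).

u_3 = (-0.2500, -0.2500, -0.7500, 0.2500)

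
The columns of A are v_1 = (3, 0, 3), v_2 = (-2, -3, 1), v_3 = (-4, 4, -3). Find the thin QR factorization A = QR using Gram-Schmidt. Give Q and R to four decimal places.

v_1 = (3, 0, 3); ‖v_1‖ = 4.2426, so q_1 = (0.7071, 0.0000, 0.7071).
q_1·v_2 = 0.7071·(-2) + 0.0000·(-3) + 0.7071·1 = -0.7071.
u_2 = v_2 + 0.7071·q_1 = (-1.5000, -3.0000, 1.5000).
‖u_2‖ = 3.6742, so q_2 = (-0.4082, -0.8165, 0.4082).
q_1·v_3 = 0.7071·(-4) + 0.0000·4 + 0.7071·(-3) = -4.9497; q_2·v_3 = (-0.4082)·(-4) + (-0.8165)·4 + 0.4082·(-3) = -2.8577.
u_3 = v_3 + 4.9497·q_1 + 2.8577·q_2 = (-1.6667, 1.6667, 1.6667).
‖u_3‖ = 2.8868, so q_3 = (-0.5774, 0.5774, 0.5774).

Q = [[0.7071, -0.4082, -0.5774], [0.0000, -0.8165, 0.5774], [0.7071, 0.4082, 0.5774]], R = [[4.2426, -0.7071, -4.9497], [0.0000, 3.6742, -2.8577], [0.0000, 0.0000, 2.8868]]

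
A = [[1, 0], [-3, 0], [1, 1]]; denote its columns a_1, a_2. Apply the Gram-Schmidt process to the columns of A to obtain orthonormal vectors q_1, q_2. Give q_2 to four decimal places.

q_1 = a_1/‖a_1‖ = (1, -3, 1)/3.3166 = (0.3015, -0.9045, 0.3015).
r_{12} = q_1·a_2 = 0.3015.
u_2 = a_2 − 0.3015·q_1 = (-0.0909, 0.2727, 0.9091).
‖u_2‖ = 0.9535, so q_2 = (-0.0953, 0.2860, 0.9535).

q_2 = (-0.0953, 0.2860, 0.9535)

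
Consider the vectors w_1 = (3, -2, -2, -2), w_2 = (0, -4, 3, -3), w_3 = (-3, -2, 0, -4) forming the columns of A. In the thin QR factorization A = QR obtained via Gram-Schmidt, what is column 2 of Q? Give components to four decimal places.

q_1 = w_1/‖w_1‖ = (3, -2, -2, -2)/4.5826 = (0.6547, -0.4364, -0.4364, -0.4364).
r_{12} = q_1·w_2 = 1.7457.
u_2 = w_2 − 1.7457·q_1 = (-1.1429, -3.2381, 3.7619, -2.2381).
‖u_2‖ = 5.5635, so q_2 = (-0.2054, -0.5820, 0.6762, -0.4023).

q_2 = (-0.2054, -0.5820, 0.6762, -0.4023)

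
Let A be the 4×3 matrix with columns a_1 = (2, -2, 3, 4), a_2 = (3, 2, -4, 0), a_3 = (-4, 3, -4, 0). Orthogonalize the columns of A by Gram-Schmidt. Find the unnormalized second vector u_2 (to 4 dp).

q_1 = a_1/‖a_1‖ = (2, -2, 3, 4)/5.7446 = (0.3482, -0.3482, 0.5222, 0.6963).
r_{12} = q_1·a_2 = -1.7408.
u_2 = a_2 + 1.7408·q_1 = (3.6061, 1.3939, -3.0909, 1.2121).

u_2 = (3.6061, 1.3939, -3.0909, 1.2121)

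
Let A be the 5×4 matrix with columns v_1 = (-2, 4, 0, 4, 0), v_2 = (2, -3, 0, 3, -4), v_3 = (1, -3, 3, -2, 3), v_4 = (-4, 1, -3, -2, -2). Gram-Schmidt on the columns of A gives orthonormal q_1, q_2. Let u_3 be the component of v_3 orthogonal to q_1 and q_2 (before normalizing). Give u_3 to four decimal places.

u_3 = (0.2249, -1.1982, 3.0000, 1.3107, 1.9941)

q_1 = v_1/‖v_1‖ = (-2, 4, 0, 4, 0)/6.0000 = (-0.3333, 0.6667, 0.0000, 0.6667, 0.0000).
r_{12} = q_1·v_2 = -0.6667.
u_2 = v_2 + 0.6667·q_1 = (1.7778, -2.5556, 0.0000, 3.4444, -4.0000).
‖u_2‖ = 6.1283, so q_2 = (0.2901, -0.4170, 0.0000, 0.5621, -0.6527).
r_{13} = q_1·v_3 = -3.6667; r_{23} = q_2·v_3 = -1.5411.
u_3 = v_3 + 3.6667·q_1 + 1.5411·q_2 = (0.2249, -1.1982, 3.0000, 1.3107, 1.9941).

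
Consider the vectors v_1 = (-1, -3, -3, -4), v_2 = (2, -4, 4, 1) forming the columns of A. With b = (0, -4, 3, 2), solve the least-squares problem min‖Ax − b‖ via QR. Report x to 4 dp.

x = (-0.0040, 0.8102)

q_1 = v_1/‖v_1‖ = (-1, -3, -3, -4)/5.9161 = (-0.1690, -0.5071, -0.5071, -0.6761).
r_{12} = q_1·v_2 = -1.0142.
u_2 = v_2 + 1.0142·q_1 = (1.8286, -4.5143, 3.4857, 0.3143).
‖u_2‖ = 5.9976, so q_2 = (0.3049, -0.7527, 0.5812, 0.0524).
Qᵀb = (-0.8452, 4.8591).
Back-substitute: x_2 = 4.8591/5.9976 = 0.8102.
x_1 = (-0.8452 + 1.0142·0.8102)/5.9161 = -0.0040.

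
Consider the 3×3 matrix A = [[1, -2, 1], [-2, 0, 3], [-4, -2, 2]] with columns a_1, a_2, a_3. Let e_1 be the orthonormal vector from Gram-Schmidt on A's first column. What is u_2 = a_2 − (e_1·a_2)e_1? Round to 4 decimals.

a_1 = (1, -2, -4); ‖a_1‖ = 4.5826, so e_1 = (0.2182, -0.4364, -0.8729).
e_1·a_2 = 0.2182·(-2) + (-0.4364)·0 + (-0.8729)·(-2) = 1.3093.
u_2 = a_2 − 1.3093·e_1 = (-2.2857, 0.5714, -0.8571).

u_2 = (-2.2857, 0.5714, -0.8571)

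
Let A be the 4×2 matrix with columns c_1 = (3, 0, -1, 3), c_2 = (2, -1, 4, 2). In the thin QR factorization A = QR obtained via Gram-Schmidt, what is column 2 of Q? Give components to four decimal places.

c_1 = (3, 0, -1, 3); ‖c_1‖ = 4.3589, so q_1 = (0.6882, 0.0000, -0.2294, 0.6882).
q_1·c_2 = 0.6882·2 + 0.0000·(-1) + (-0.2294)·4 + 0.6882·2 = 1.8353.
u_2 = c_2 − 1.8353·q_1 = (0.7368, -1.0000, 4.4211, 0.7368).
‖u_2‖ = 4.6510, so q_2 = (0.1584, -0.2150, 0.9506, 0.1584).

q_2 = (0.1584, -0.2150, 0.9506, 0.1584)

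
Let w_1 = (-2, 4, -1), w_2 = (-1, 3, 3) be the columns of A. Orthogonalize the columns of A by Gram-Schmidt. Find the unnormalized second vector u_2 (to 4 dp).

w_1 = (-2, 4, -1); ‖w_1‖ = 4.5826, so e_1 = (-0.4364, 0.8729, -0.2182).
e_1·w_2 = (-0.4364)·(-1) + 0.8729·3 + (-0.2182)·3 = 2.4004.
u_2 = w_2 − 2.4004·e_1 = (0.0476, 0.9048, 3.5238).

u_2 = (0.0476, 0.9048, 3.5238)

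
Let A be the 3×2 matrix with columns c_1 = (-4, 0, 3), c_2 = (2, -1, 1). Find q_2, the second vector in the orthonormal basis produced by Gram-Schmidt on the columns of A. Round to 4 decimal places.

q_2 = (0.5367, -0.4472, 0.7155)

q_1 = c_1/‖c_1‖ = (-4, 0, 3)/5.0000 = (-0.8000, 0.0000, 0.6000).
r_{12} = q_1·c_2 = -1.0000.
u_2 = c_2 + 1.0000·q_1 = (1.2000, -1.0000, 1.6000).
‖u_2‖ = 2.2361, so q_2 = (0.5367, -0.4472, 0.7155).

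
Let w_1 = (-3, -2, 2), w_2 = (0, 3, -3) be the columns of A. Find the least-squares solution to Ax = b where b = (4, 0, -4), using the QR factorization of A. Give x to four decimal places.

x = (-1.3333, -0.2222)

w_1 = (-3, -2, 2); ‖w_1‖ = 4.1231, so e_1 = (-0.7276, -0.4851, 0.4851).
e_1·w_2 = (-0.7276)·0 + (-0.4851)·3 + 0.4851·(-3) = -2.9104.
u_2 = w_2 + 2.9104·e_1 = (-2.1176, 1.5882, -1.5882).
‖u_2‖ = 3.0870, so e_2 = (-0.6860, 0.5145, -0.5145).
Qᵀb = (-4.8507, -0.6860).
Back-substitute: x_2 = -0.6860/3.0870 = -0.2222.
x_1 = (-4.8507 + 2.9104·(-0.2222))/4.1231 = -1.3333.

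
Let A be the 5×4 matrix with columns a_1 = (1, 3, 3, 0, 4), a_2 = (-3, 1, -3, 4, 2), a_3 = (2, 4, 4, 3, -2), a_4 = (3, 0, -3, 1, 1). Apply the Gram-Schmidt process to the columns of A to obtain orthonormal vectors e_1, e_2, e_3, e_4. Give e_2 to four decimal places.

a_1 = (1, 3, 3, 0, 4); ‖a_1‖ = 5.9161, so e_1 = (0.1690, 0.5071, 0.5071, 0.0000, 0.6761).
e_1·a_2 = 0.1690·(-3) + 0.5071·1 + 0.5071·(-3) + 0.0000·4 + 0.6761·2 = -0.1690.
u_2 = a_2 + 0.1690·e_1 = (-2.9714, 1.0857, -2.9143, 4.0000, 2.1143).
‖u_2‖ = 6.2427, so e_2 = (-0.4760, 0.1739, -0.4668, 0.6407, 0.3387).

e_2 = (-0.4760, 0.1739, -0.4668, 0.6407, 0.3387)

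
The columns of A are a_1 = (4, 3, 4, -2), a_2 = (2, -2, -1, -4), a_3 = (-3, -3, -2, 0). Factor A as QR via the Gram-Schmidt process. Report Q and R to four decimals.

a_1 = (4, 3, 4, -2); ‖a_1‖ = 6.7082, so e_1 = (0.5963, 0.4472, 0.5963, -0.2981).
e_1·a_2 = 0.5963·2 + 0.4472·(-2) + 0.5963·(-1) + (-0.2981)·(-4) = 0.8944.
u_2 = a_2 − 0.8944·e_1 = (1.4667, -2.4000, -1.5333, -3.7333).
‖u_2‖ = 4.9193, so e_2 = (0.2981, -0.4879, -0.3117, -0.7589).
e_1·a_3 = 0.5963·(-3) + 0.4472·(-3) + 0.5963·(-2) + (-0.2981)·0 = -4.3231; e_2·a_3 = 0.2981·(-3) + (-0.4879)·(-3) + (-0.3117)·(-2) + (-0.7589)·0 = 1.1926.
u_3 = a_3 + 4.3231·e_1 − 1.1926·e_2 = (-0.7778, -0.4848, 0.9495, -0.3838).
‖u_3‖ = 1.3744, so e_3 = (-0.5659, -0.3528, 0.6909, -0.2793).

Q = [[0.5963, 0.2981, -0.5659], [0.4472, -0.4879, -0.3528], [0.5963, -0.3117, 0.6909], [-0.2981, -0.7589, -0.2793]], R = [[6.7082, 0.8944, -4.3231], [0.0000, 4.9193, 1.1926], [0.0000, 0.0000, 1.3744]]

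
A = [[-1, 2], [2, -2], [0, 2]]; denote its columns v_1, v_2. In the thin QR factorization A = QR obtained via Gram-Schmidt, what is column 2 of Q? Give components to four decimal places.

e_1 = v_1/‖v_1‖ = (-1, 2, 0)/2.2361 = (-0.4472, 0.8944, 0.0000).
r_{12} = e_1·v_2 = -2.6833.
u_2 = v_2 + 2.6833·e_1 = (0.8000, 0.4000, 2.0000).
‖u_2‖ = 2.1909, so e_2 = (0.3651, 0.1826, 0.9129).

e_2 = (0.3651, 0.1826, 0.9129)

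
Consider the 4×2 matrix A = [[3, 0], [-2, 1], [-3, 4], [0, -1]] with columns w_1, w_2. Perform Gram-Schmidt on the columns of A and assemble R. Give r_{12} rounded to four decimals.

e_1 = w_1/‖w_1‖ = (3, -2, -3, 0)/4.6904 = (0.6396, -0.4264, -0.6396, 0.0000).
r_{12} = e_1·w_2 = -2.9848.

r_{12} = -2.9848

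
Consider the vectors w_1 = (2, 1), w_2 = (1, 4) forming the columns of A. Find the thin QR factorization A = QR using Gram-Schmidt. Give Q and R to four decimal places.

w_1 = (2, 1); ‖w_1‖ = 2.2361, so q_1 = (0.8944, 0.4472).
q_1·w_2 = 0.8944·1 + 0.4472·4 = 2.6833.
u_2 = w_2 − 2.6833·q_1 = (-1.4000, 2.8000).
‖u_2‖ = 3.1305, so q_2 = (-0.4472, 0.8944).

Q = [[0.8944, -0.4472], [0.4472, 0.8944]], R = [[2.2361, 2.6833], [0.0000, 3.1305]]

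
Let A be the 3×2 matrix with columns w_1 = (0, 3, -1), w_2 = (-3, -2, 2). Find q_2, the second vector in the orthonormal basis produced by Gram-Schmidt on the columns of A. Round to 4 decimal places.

w_1 = (0, 3, -1); ‖w_1‖ = 3.1623, so q_1 = (0.0000, 0.9487, -0.3162).
q_1·w_2 = 0.0000·(-3) + 0.9487·(-2) + (-0.3162)·2 = -2.5298.
u_2 = w_2 + 2.5298·q_1 = (-3.0000, 0.4000, 1.2000).
‖u_2‖ = 3.2558, so q_2 = (-0.9214, 0.1229, 0.3686).

q_2 = (-0.9214, 0.1229, 0.3686)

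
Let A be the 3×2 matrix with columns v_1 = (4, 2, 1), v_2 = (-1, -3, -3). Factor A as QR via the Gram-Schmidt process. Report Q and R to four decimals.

v_1 = (4, 2, 1); ‖v_1‖ = 4.5826, so q_1 = (0.8729, 0.4364, 0.2182).
q_1·v_2 = 0.8729·(-1) + 0.4364·(-3) + 0.2182·(-3) = -2.8368.
u_2 = v_2 + 2.8368·q_1 = (1.4762, -1.7619, -2.3810).
‖u_2‖ = 3.3094, so q_2 = (0.4461, -0.5324, -0.7194).

Q = [[0.8729, 0.4461], [0.4364, -0.5324], [0.2182, -0.7194]], R = [[4.5826, -2.8368], [0.0000, 3.3094]]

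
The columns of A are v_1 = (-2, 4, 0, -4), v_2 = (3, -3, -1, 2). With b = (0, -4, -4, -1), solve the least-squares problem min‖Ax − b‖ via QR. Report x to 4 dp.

v_1 = (-2, 4, 0, -4); ‖v_1‖ = 6.0000, so q_1 = (-0.3333, 0.6667, 0.0000, -0.6667).
q_1·v_2 = (-0.3333)·3 + 0.6667·(-3) + 0.0000·(-1) + (-0.6667)·2 = -4.3333.
u_2 = v_2 + 4.3333·q_1 = (1.5556, -0.1111, -1.0000, -0.8889).
‖u_2‖ = 2.0548, so q_2 = (0.7570, -0.0541, -0.4867, -0.4326).
Qᵀb = (-2.0000, 2.5955).
Back-substitute: x_2 = 2.5955/2.0548 = 1.2632.
x_1 = (-2.0000 + 4.3333·1.2632)/6.0000 = 0.5789.

x = (0.5789, 1.2632)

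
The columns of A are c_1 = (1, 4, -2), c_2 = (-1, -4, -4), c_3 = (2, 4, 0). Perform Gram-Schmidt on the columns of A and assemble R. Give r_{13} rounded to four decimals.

q_1 = c_1/‖c_1‖ = (1, 4, -2)/4.5826 = (0.2182, 0.8729, -0.4364).
r_{13} = q_1·c_3 = 3.9279.

r_{13} = 3.9279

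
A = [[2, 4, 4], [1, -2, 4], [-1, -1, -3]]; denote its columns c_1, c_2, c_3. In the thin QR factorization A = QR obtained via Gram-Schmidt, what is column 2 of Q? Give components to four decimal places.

q_2 = (0.4652, -0.8840, 0.0465)

q_1 = c_1/‖c_1‖ = (2, 1, -1)/2.4495 = (0.8165, 0.4082, -0.4082).
r_{12} = q_1·c_2 = 2.8577.
u_2 = c_2 − 2.8577·q_1 = (1.6667, -3.1667, 0.1667).
‖u_2‖ = 3.5824, so q_2 = (0.4652, -0.8840, 0.0465).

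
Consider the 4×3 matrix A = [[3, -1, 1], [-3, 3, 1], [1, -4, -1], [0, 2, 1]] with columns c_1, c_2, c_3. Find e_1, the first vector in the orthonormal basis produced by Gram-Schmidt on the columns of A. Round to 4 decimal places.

e_1 = (0.6882, -0.6882, 0.2294, 0.0000)

c_1 = (3, -3, 1, 0); ‖c_1‖ = 4.3589, so e_1 = (0.6882, -0.6882, 0.2294, 0.0000).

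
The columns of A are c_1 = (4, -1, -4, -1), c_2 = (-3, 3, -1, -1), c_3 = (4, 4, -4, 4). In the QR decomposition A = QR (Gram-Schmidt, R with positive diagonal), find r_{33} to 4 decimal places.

c_1 = (4, -1, -4, -1); ‖c_1‖ = 5.8310, so q_1 = (0.6860, -0.1715, -0.6860, -0.1715).
q_1·c_2 = 0.6860·(-3) + (-0.1715)·3 + (-0.6860)·(-1) + (-0.1715)·(-1) = -1.7150.
u_2 = c_2 + 1.7150·q_1 = (-1.8235, 2.7059, -2.1765, -1.2941).
‖u_2‖ = 4.1302, so q_2 = (-0.4415, 0.6551, -0.5270, -0.3133).
q_1·c_3 = 0.6860·4 + (-0.1715)·4 + (-0.6860)·(-4) + (-0.1715)·4 = 4.1160; q_2·c_3 = (-0.4415)·4 + 0.6551·4 + (-0.5270)·(-4) + (-0.3133)·4 = 1.7091.
u_3 = c_3 − 4.1160·q_1 − 1.7091·q_2 = (1.9310, 3.5862, -0.2759, 5.2414).
r_{33} = ‖u_3‖ = 6.6436.

r_{33} = 6.6436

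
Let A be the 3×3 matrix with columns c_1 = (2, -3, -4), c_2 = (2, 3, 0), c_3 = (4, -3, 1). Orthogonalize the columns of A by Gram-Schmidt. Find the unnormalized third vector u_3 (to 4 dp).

u_3 = (2.8636, -1.9091, 2.8636)

c_1 = (2, -3, -4); ‖c_1‖ = 5.3852, so e_1 = (0.3714, -0.5571, -0.7428).
e_1·c_2 = 0.3714·2 + (-0.5571)·3 + (-0.7428)·0 = -0.9285.
u_2 = c_2 + 0.9285·e_1 = (2.3448, 2.4828, -0.6897).
‖u_2‖ = 3.4840, so e_2 = (0.6730, 0.7126, -0.1980).
e_1·c_3 = 0.3714·4 + (-0.5571)·(-3) + (-0.7428)·1 = 2.4140; e_2·c_3 = 0.6730·4 + 0.7126·(-3) + (-0.1980)·1 = 0.3563.
u_3 = c_3 − 2.4140·e_1 − 0.3563·e_2 = (2.8636, -1.9091, 2.8636).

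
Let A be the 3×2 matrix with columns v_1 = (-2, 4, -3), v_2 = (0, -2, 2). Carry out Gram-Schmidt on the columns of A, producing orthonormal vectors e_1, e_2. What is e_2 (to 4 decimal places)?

v_1 = (-2, 4, -3); ‖v_1‖ = 5.3852, so e_1 = (-0.3714, 0.7428, -0.5571).
e_1·v_2 = (-0.3714)·0 + 0.7428·(-2) + (-0.5571)·2 = -2.5997.
u_2 = v_2 + 2.5997·e_1 = (-0.9655, -0.0690, 0.5517).
‖u_2‖ = 1.1142, so e_2 = (-0.8666, -0.0619, 0.4952).

e_2 = (-0.8666, -0.0619, 0.4952)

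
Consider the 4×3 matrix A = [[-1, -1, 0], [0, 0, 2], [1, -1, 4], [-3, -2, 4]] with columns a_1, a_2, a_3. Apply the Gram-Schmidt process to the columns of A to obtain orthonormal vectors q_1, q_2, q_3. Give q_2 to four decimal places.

a_1 = (-1, 0, 1, -3); ‖a_1‖ = 3.3166, so q_1 = (-0.3015, 0.0000, 0.3015, -0.9045).
q_1·a_2 = (-0.3015)·(-1) + 0.0000·0 + 0.3015·(-1) + (-0.9045)·(-2) = 1.8091.
u_2 = a_2 − 1.8091·q_1 = (-0.4545, 0.0000, -1.5455, -0.3636).
‖u_2‖ = 1.6514, so q_2 = (-0.2752, 0.0000, -0.9358, -0.2202).

q_2 = (-0.2752, 0.0000, -0.9358, -0.2202)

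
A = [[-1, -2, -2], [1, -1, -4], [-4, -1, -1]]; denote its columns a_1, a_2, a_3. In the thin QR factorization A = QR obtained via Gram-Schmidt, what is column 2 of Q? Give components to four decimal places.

q_2 = (-0.8020, -0.5950, 0.0517)

a_1 = (-1, 1, -4); ‖a_1‖ = 4.2426, so q_1 = (-0.2357, 0.2357, -0.9428).
q_1·a_2 = (-0.2357)·(-2) + 0.2357·(-1) + (-0.9428)·(-1) = 1.1785.
u_2 = a_2 − 1.1785·q_1 = (-1.7222, -1.2778, 0.1111).
‖u_2‖ = 2.1473, so q_2 = (-0.8020, -0.5950, 0.0517).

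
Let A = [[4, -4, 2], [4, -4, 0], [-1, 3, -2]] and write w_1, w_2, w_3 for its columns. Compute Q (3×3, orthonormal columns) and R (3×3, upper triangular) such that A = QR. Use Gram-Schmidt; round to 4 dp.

w_1 = (4, 4, -1); ‖w_1‖ = 5.7446, so e_1 = (0.6963, 0.6963, -0.1741).
e_1·w_2 = 0.6963·(-4) + 0.6963·(-4) + (-0.1741)·3 = -6.0927.
u_2 = w_2 + 6.0927·e_1 = (0.2424, 0.2424, 1.9394).
‖u_2‖ = 1.9695, so e_2 = (0.1231, 0.1231, 0.9847).
e_1·w_3 = 0.6963·2 + 0.6963·0 + (-0.1741)·(-2) = 1.7408; e_2·w_3 = 0.1231·2 + 0.1231·0 + 0.9847·(-2) = -1.7233.
u_3 = w_3 − 1.7408·e_1 + 1.7233·e_2 = (1.0000, -1.0000, 0.0000).
‖u_3‖ = 1.4142, so e_3 = (0.7071, -0.7071, 0.0000).

Q = [[0.6963, 0.1231, 0.7071], [0.6963, 0.1231, -0.7071], [-0.1741, 0.9847, 0.0000]], R = [[5.7446, -6.0927, 1.7408], [0.0000, 1.9695, -1.7233], [0.0000, 0.0000, 1.4142]]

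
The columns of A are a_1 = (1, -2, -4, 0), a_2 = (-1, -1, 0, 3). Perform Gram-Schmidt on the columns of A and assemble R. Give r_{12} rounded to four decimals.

a_1 = (1, -2, -4, 0); ‖a_1‖ = 4.5826, so q_1 = (0.2182, -0.4364, -0.8729, 0.0000).
r_{12} = q_1·a_2 = 0.2182.

r_{12} = 0.2182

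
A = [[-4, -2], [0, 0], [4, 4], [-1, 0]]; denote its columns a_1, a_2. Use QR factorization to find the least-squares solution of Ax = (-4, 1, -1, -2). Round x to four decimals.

a_1 = (-4, 0, 4, -1); ‖a_1‖ = 5.7446, so q_1 = (-0.6963, 0.0000, 0.6963, -0.1741).
q_1·a_2 = (-0.6963)·(-2) + 0.0000·0 + 0.6963·4 + (-0.1741)·0 = 4.1779.
u_2 = a_2 − 4.1779·q_1 = (0.9091, 0.0000, 1.0909, 0.7273).
‖u_2‖ = 1.5954, so q_2 = (0.5698, 0.0000, 0.6838, 0.4558).
Qᵀb = (2.4371, -3.8747).
Back-substitute: x_2 = -3.8747/1.5954 = -2.4286.
x_1 = (2.4371 − 4.1779·(-2.4286))/5.7446 = 2.1905.

x = (2.1905, -2.4286)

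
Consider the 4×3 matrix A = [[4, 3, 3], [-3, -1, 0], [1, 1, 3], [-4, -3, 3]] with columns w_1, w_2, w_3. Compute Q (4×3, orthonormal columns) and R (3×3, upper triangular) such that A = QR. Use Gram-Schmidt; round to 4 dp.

w_1 = (4, -3, 1, -4); ‖w_1‖ = 6.4807, so q_1 = (0.6172, -0.4629, 0.1543, -0.6172).
q_1·w_2 = 0.6172·3 + (-0.4629)·(-1) + 0.1543·1 + (-0.6172)·(-3) = 4.3205.
u_2 = w_2 − 4.3205·q_1 = (0.3333, 1.0000, 0.3333, -0.3333).
‖u_2‖ = 1.1547, so q_2 = (0.2887, 0.8660, 0.2887, -0.2887).
q_1·w_3 = 0.6172·3 + (-0.4629)·0 + 0.1543·3 + (-0.6172)·3 = 0.4629; q_2·w_3 = 0.2887·3 + 0.8660·0 + 0.2887·3 + (-0.2887)·3 = 0.8660.
u_3 = w_3 − 0.4629·q_1 − 0.8660·q_2 = (2.4643, -0.5357, 2.6786, 3.5357).
‖u_3‖ = 5.1025, so q_3 = (0.4830, -0.1050, 0.5250, 0.6929).

Q = [[0.6172, 0.2887, 0.4830], [-0.4629, 0.8660, -0.1050], [0.1543, 0.2887, 0.5250], [-0.6172, -0.2887, 0.6929]], R = [[6.4807, 4.3205, 0.4629], [0.0000, 1.1547, 0.8660], [0.0000, 0.0000, 5.1025]]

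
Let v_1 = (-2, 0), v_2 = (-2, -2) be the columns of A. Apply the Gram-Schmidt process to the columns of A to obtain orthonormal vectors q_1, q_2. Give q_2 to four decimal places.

q_1 = v_1/‖v_1‖ = (-2, 0)/2.0000 = (-1.0000, 0.0000).
r_{12} = q_1·v_2 = 2.0000.
u_2 = v_2 − 2.0000·q_1 = (0.0000, -2.0000).
‖u_2‖ = 2.0000, so q_2 = (0.0000, -1.0000).

q_2 = (0.0000, -1.0000)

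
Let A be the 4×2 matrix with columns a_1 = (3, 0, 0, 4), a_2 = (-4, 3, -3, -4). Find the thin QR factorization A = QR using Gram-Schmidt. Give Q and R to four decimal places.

a_1 = (3, 0, 0, 4); ‖a_1‖ = 5.0000, so q_1 = (0.6000, 0.0000, 0.0000, 0.8000).
q_1·a_2 = 0.6000·(-4) + 0.0000·3 + 0.0000·(-3) + 0.8000·(-4) = -5.6000.
u_2 = a_2 + 5.6000·q_1 = (-0.6400, 3.0000, -3.0000, 0.4800).
‖u_2‖ = 4.3174, so q_2 = (-0.1482, 0.6949, -0.6949, 0.1112).

Q = [[0.6000, -0.1482], [0.0000, 0.6949], [0.0000, -0.6949], [0.8000, 0.1112]], R = [[5.0000, -5.6000], [0.0000, 4.3174]]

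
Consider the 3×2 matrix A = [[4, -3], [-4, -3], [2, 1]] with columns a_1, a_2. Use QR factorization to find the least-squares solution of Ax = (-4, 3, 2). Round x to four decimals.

x = (-0.6853, 0.3353)

q_1 = a_1/‖a_1‖ = (4, -4, 2)/6.0000 = (0.6667, -0.6667, 0.3333).
r_{12} = q_1·a_2 = 0.3333.
u_2 = a_2 − 0.3333·q_1 = (-3.2222, -2.7778, 0.8889).
‖u_2‖ = 4.3461, so q_2 = (-0.7414, -0.6391, 0.2045).
Qᵀb = (-4.0000, 1.4572).
Back-substitute: x_2 = 1.4572/4.3461 = 0.3353.
x_1 = (-4.0000 − 0.3333·0.3353)/6.0000 = -0.6853.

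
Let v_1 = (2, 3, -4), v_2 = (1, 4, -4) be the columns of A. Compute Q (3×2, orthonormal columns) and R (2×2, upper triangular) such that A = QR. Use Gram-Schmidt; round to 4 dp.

Q = [[0.3714, -0.7625], [0.5571, 0.6395], [-0.7428, 0.0984]], R = [[5.3852, 5.5709], [0.0000, 1.4020]]

v_1 = (2, 3, -4); ‖v_1‖ = 5.3852, so e_1 = (0.3714, 0.5571, -0.7428).
e_1·v_2 = 0.3714·1 + 0.5571·4 + (-0.7428)·(-4) = 5.5709.
u_2 = v_2 − 5.5709·e_1 = (-1.0690, 0.8966, 0.1379).
‖u_2‖ = 1.4020, so e_2 = (-0.7625, 0.6395, 0.0984).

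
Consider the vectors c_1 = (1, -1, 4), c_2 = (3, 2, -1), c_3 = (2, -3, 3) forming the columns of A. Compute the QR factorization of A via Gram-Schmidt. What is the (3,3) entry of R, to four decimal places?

c_1 = (1, -1, 4); ‖c_1‖ = 4.2426, so e_1 = (0.2357, -0.2357, 0.9428).
e_1·c_2 = 0.2357·3 + (-0.2357)·2 + 0.9428·(-1) = -0.7071.
u_2 = c_2 + 0.7071·e_1 = (3.1667, 1.8333, -0.3333).
‖u_2‖ = 3.6742, so e_2 = (0.8619, 0.4990, -0.0907).
e_1·c_3 = 0.2357·2 + (-0.2357)·(-3) + 0.9428·3 = 4.0069; e_2·c_3 = 0.8619·2 + 0.4990·(-3) + (-0.0907)·3 = -0.0454.
u_3 = c_3 − 4.0069·e_1 + 0.0454·e_2 = (1.0947, -2.0329, -0.7819).
r_{33} = ‖u_3‖ = 2.4377.

r_{33} = 2.4377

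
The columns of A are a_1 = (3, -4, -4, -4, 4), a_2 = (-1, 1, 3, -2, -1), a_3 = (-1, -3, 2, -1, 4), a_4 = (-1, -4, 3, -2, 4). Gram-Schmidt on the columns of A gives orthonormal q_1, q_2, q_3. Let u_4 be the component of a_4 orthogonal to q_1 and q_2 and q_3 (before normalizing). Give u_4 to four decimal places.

q_1 = a_1/‖a_1‖ = (3, -4, -4, -4, 4)/8.5440 = (0.3511, -0.4682, -0.4682, -0.4682, 0.4682).
r_{12} = q_1·a_2 = -1.7556.
u_2 = a_2 + 1.7556·q_1 = (-0.3836, 0.1781, 2.1781, -2.8219, -0.1781).
‖u_2‖ = 3.5941, so q_2 = (-0.1067, 0.0495, 0.6060, -0.7851, -0.0495).
r_{13} = q_1·a_3 = 2.4579; r_{23} = q_2·a_3 = 1.7570.
u_3 = a_3 − 2.4579·q_1 − 1.7570·q_2 = (-1.6755, -1.9364, 2.0859, 1.5302, 2.9364).
‖u_3‖ = 4.6767, so q_3 = (-0.3583, -0.4140, 0.4460, 0.3272, 0.6279).
r_{14} = q_1·a_4 = 2.9260; r_{24} = q_2·a_4 = 3.0987; r_{34} = q_3·a_4 = 5.2096.
u_4 = a_4 − 2.9260·q_1 − 3.0987·q_2 − 5.2096·q_3 = (0.1697, -0.6267, 0.1685, 0.0982, -0.4873).

u_4 = (0.1697, -0.6267, 0.1685, 0.0982, -0.4873)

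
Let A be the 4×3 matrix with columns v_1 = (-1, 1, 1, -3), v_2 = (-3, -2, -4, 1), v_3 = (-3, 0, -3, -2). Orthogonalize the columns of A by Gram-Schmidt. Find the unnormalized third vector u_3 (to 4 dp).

u_3 = (0.3519, 0.7222, -0.6481, -0.0926)

v_1 = (-1, 1, 1, -3); ‖v_1‖ = 3.4641, so q_1 = (-0.2887, 0.2887, 0.2887, -0.8660).
q_1·v_2 = (-0.2887)·(-3) + 0.2887·(-2) + 0.2887·(-4) + (-0.8660)·1 = -1.7321.
u_2 = v_2 + 1.7321·q_1 = (-3.5000, -1.5000, -3.5000, -0.5000).
‖u_2‖ = 5.1962, so q_2 = (-0.6736, -0.2887, -0.6736, -0.0962).
q_1·v_3 = (-0.2887)·(-3) + 0.2887·0 + 0.2887·(-3) + (-0.8660)·(-2) = 1.7321; q_2·v_3 = (-0.6736)·(-3) + (-0.2887)·0 + (-0.6736)·(-3) + (-0.0962)·(-2) = 4.2339.
u_3 = v_3 − 1.7321·q_1 − 4.2339·q_2 = (0.3519, 0.7222, -0.6481, -0.0926).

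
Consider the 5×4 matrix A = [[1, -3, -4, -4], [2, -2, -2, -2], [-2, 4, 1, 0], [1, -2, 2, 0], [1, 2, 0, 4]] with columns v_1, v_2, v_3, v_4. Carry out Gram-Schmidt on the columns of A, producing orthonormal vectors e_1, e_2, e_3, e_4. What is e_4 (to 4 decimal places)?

v_1 = (1, 2, -2, 1, 1); ‖v_1‖ = 3.3166, so e_1 = (0.3015, 0.6030, -0.6030, 0.3015, 0.3015).
e_1·v_2 = 0.3015·(-3) + 0.6030·(-2) + (-0.6030)·4 + 0.3015·(-2) + 0.3015·2 = -4.5227.
u_2 = v_2 + 4.5227·e_1 = (-1.6364, 0.7273, 1.2727, -0.6364, 3.3636).
‖u_2‖ = 4.0676, so e_2 = (-0.4023, 0.1788, 0.3129, -0.1564, 0.8269).
e_1·v_3 = 0.3015·(-4) + 0.6030·(-2) + (-0.6030)·1 + 0.3015·2 + 0.3015·0 = -2.4121; e_2·v_3 = (-0.4023)·(-4) + 0.1788·(-2) + 0.3129·1 + (-0.1564)·2 + 0.8269·0 = 1.2516.
u_3 = v_3 + 2.4121·e_1 − 1.2516·e_2 = (-2.7692, -0.7692, -0.8462, 2.9231, -0.3077).
‖u_3‖ = 4.1971, so e_3 = (-0.6598, -0.1833, -0.2016, 0.6965, -0.0733).
e_1·v_4 = 0.3015·(-4) + 0.6030·(-2) + (-0.6030)·0 + 0.3015·0 + 0.3015·4 = -1.2060; e_2·v_4 = (-0.4023)·(-4) + 0.1788·(-2) + 0.3129·0 + (-0.1564)·0 + 0.8269·4 = 4.5593; e_3·v_4 = (-0.6598)·(-4) + (-0.1833)·(-2) + (-0.2016)·0 + 0.6965·0 + (-0.0733)·4 = 2.7125.
u_4 = v_4 + 1.2060·e_1 − 4.5593·e_2 − 2.7125·e_3 = (-0.0125, -1.5908, -1.6070, -0.8122, 0.7923).
‖u_4‖ = 2.5299, so e_4 = (-0.0049, -0.6288, -0.6352, -0.3210, 0.3132).

e_4 = (-0.0049, -0.6288, -0.6352, -0.3210, 0.3132)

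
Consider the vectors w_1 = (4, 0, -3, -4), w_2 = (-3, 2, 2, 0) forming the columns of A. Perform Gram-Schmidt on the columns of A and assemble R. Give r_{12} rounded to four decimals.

r_{12} = -2.8111

q_1 = w_1/‖w_1‖ = (4, 0, -3, -4)/6.4031 = (0.6247, 0.0000, -0.4685, -0.6247).
r_{12} = q_1·w_2 = -2.8111.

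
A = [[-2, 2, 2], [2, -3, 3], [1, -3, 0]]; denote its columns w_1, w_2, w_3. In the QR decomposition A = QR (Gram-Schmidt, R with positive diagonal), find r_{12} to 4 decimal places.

r_{12} = -4.3333

w_1 = (-2, 2, 1); ‖w_1‖ = 3.0000, so q_1 = (-0.6667, 0.6667, 0.3333).
r_{12} = q_1·w_2 = -4.3333.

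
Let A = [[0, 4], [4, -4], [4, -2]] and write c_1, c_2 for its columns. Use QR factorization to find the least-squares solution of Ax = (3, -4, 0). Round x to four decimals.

c_1 = (0, 4, 4); ‖c_1‖ = 5.6569, so q_1 = (0.0000, 0.7071, 0.7071).
q_1·c_2 = 0.0000·4 + 0.7071·(-4) + 0.7071·(-2) = -4.2426.
u_2 = c_2 + 4.2426·q_1 = (4.0000, -1.0000, 1.0000).
‖u_2‖ = 4.2426, so q_2 = (0.9428, -0.2357, 0.2357).
Qᵀb = (-2.8284, 3.7712).
Back-substitute: x_2 = 3.7712/4.2426 = 0.8889.
x_1 = (-2.8284 + 4.2426·0.8889)/5.6569 = 0.1667.

x = (0.1667, 0.8889)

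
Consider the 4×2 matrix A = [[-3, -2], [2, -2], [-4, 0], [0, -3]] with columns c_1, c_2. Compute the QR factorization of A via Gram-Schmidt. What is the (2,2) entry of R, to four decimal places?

c_1 = (-3, 2, -4, 0); ‖c_1‖ = 5.3852, so q_1 = (-0.5571, 0.3714, -0.7428, 0.0000).
q_1·c_2 = (-0.5571)·(-2) + 0.3714·(-2) + (-0.7428)·0 + 0.0000·(-3) = 0.3714.
u_2 = c_2 − 0.3714·q_1 = (-1.7931, -2.1379, 0.2759, -3.0000).
r_{22} = ‖u_2‖ = 4.1063.

r_{22} = 4.1063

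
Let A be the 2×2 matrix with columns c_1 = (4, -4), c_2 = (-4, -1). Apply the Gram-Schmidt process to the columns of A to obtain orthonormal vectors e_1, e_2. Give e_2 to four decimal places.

c_1 = (4, -4); ‖c_1‖ = 5.6569, so e_1 = (0.7071, -0.7071).
e_1·c_2 = 0.7071·(-4) + (-0.7071)·(-1) = -2.1213.
u_2 = c_2 + 2.1213·e_1 = (-2.5000, -2.5000).
‖u_2‖ = 3.5355, so e_2 = (-0.7071, -0.7071).

e_2 = (-0.7071, -0.7071)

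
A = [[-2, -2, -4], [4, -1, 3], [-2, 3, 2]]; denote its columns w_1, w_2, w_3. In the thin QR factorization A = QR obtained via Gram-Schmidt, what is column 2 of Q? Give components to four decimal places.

q_2 = (-0.7071, 0.0000, 0.7071)

w_1 = (-2, 4, -2); ‖w_1‖ = 4.8990, so q_1 = (-0.4082, 0.8165, -0.4082).
q_1·w_2 = (-0.4082)·(-2) + 0.8165·(-1) + (-0.4082)·3 = -1.2247.
u_2 = w_2 + 1.2247·q_1 = (-2.5000, 0.0000, 2.5000).
‖u_2‖ = 3.5355, so q_2 = (-0.7071, 0.0000, 0.7071).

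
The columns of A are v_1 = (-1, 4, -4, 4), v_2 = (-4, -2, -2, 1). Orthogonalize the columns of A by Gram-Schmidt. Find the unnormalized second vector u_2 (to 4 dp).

u_2 = (-3.8367, -2.6531, -1.3469, 0.3469)

q_1 = v_1/‖v_1‖ = (-1, 4, -4, 4)/7.0000 = (-0.1429, 0.5714, -0.5714, 0.5714).
r_{12} = q_1·v_2 = 1.1429.
u_2 = v_2 − 1.1429·q_1 = (-3.8367, -2.6531, -1.3469, 0.3469).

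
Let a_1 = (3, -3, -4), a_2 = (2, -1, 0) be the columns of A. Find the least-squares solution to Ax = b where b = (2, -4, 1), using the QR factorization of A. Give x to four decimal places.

q_1 = a_1/‖a_1‖ = (3, -3, -4)/5.8310 = (0.5145, -0.5145, -0.6860).
r_{12} = q_1·a_2 = 1.5435.
u_2 = a_2 − 1.5435·q_1 = (1.2059, -0.2059, 1.0588).
‖u_2‖ = 1.6179, so q_2 = (0.7453, -0.1273, 0.6544).
Qᵀb = (2.4010, 2.6541).
Back-substitute: x_2 = 2.6541/1.6179 = 1.6404.
x_1 = (2.4010 − 1.5435·1.6404)/5.8310 = -0.0225.

x = (-0.0225, 1.6404)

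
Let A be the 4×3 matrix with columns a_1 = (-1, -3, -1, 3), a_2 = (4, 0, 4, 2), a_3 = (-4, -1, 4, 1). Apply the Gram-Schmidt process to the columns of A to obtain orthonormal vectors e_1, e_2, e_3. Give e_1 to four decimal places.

e_1 = (-0.2236, -0.6708, -0.2236, 0.6708)

a_1 = (-1, -3, -1, 3); ‖a_1‖ = 4.4721, so e_1 = (-0.2236, -0.6708, -0.2236, 0.6708).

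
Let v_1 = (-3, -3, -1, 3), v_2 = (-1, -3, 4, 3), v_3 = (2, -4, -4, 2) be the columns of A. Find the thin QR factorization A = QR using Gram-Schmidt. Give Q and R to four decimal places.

Q = [[-0.5669, 0.1654, 0.7766], [-0.5669, -0.2372, -0.5288], [-0.1890, 0.9274, -0.3106], [0.5669, 0.2372, 0.1442]], R = [[5.2915, 3.2127, 3.0237], [0.0000, 4.9678, -1.9555], [0.0000, 0.0000, 5.1994]]

e_1 = v_1/‖v_1‖ = (-3, -3, -1, 3)/5.2915 = (-0.5669, -0.5669, -0.1890, 0.5669).
r_{12} = e_1·v_2 = 3.2127.
u_2 = v_2 − 3.2127·e_1 = (0.8214, -1.1786, 4.6071, 1.1786).
‖u_2‖ = 4.9678, so e_2 = (0.1654, -0.2372, 0.9274, 0.2372).
r_{13} = e_1·v_3 = 3.0237; r_{23} = e_2·v_3 = -1.9555.
u_3 = v_3 − 3.0237·e_1 + 1.9555·e_2 = (4.0376, -2.7496, -1.6151, 0.7496).
‖u_3‖ = 5.1994, so e_3 = (0.7766, -0.5288, -0.3106, 0.1442).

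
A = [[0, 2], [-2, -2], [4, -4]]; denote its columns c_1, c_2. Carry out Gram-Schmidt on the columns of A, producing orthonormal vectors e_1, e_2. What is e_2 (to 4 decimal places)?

e_1 = c_1/‖c_1‖ = (0, -2, 4)/4.4721 = (0.0000, -0.4472, 0.8944).
r_{12} = e_1·c_2 = -2.6833.
u_2 = c_2 + 2.6833·e_1 = (2.0000, -3.2000, -1.6000).
‖u_2‖ = 4.0988, so e_2 = (0.4880, -0.7807, -0.3904).

e_2 = (0.4880, -0.7807, -0.3904)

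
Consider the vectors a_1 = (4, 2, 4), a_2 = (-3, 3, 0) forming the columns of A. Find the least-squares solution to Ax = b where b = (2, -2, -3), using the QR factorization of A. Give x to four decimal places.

x = (-0.3529, -0.7843)

a_1 = (4, 2, 4); ‖a_1‖ = 6.0000, so e_1 = (0.6667, 0.3333, 0.6667).
e_1·a_2 = 0.6667·(-3) + 0.3333·3 + 0.6667·0 = -1.0000.
u_2 = a_2 + 1.0000·e_1 = (-2.3333, 3.3333, 0.6667).
‖u_2‖ = 4.1231, so e_2 = (-0.5659, 0.8085, 0.1617).
Qᵀb = (-1.3333, -3.2338).
Back-substitute: x_2 = -3.2338/4.1231 = -0.7843.
x_1 = (-1.3333 + 1.0000·(-0.7843))/6.0000 = -0.3529.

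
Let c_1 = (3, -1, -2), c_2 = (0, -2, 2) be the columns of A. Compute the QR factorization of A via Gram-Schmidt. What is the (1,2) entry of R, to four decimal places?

r_{12} = -0.5345

e_1 = c_1/‖c_1‖ = (3, -1, -2)/3.7417 = (0.8018, -0.2673, -0.5345).
r_{12} = e_1·c_2 = -0.5345.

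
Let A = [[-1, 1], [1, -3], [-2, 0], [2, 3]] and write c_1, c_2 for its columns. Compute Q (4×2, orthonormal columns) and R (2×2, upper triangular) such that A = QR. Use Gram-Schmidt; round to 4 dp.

Q = [[-0.3162, 0.2782], [0.3162, -0.7420], [-0.6325, 0.0927], [0.6325, 0.6029]], R = [[3.1623, 0.6325], [0.0000, 4.3128]]

c_1 = (-1, 1, -2, 2); ‖c_1‖ = 3.1623, so e_1 = (-0.3162, 0.3162, -0.6325, 0.6325).
e_1·c_2 = (-0.3162)·1 + 0.3162·(-3) + (-0.6325)·0 + 0.6325·3 = 0.6325.
u_2 = c_2 − 0.6325·e_1 = (1.2000, -3.2000, 0.4000, 2.6000).
‖u_2‖ = 4.3128, so e_2 = (0.2782, -0.7420, 0.0927, 0.6029).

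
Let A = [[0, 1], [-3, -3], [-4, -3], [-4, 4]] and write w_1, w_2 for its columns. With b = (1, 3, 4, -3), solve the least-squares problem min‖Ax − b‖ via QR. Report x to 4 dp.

x = (-0.2092, -0.8844)

w_1 = (0, -3, -4, -4); ‖w_1‖ = 6.4031, so e_1 = (0.0000, -0.4685, -0.6247, -0.6247).
e_1·w_2 = 0.0000·1 + (-0.4685)·(-3) + (-0.6247)·(-3) + (-0.6247)·4 = 0.7809.
u_2 = w_2 − 0.7809·e_1 = (1.0000, -2.6341, -2.5122, 4.4878).
‖u_2‖ = 5.8643, so e_2 = (0.1705, -0.4492, -0.4284, 0.7653).
Qᵀb = (-2.0303, -5.1864).
Back-substitute: x_2 = -5.1864/5.8643 = -0.8844.
x_1 = (-2.0303 − 0.7809·(-0.8844))/6.4031 = -0.2092.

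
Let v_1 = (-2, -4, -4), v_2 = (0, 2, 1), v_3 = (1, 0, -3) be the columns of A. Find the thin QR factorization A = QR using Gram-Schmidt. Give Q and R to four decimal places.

v_1 = (-2, -4, -4); ‖v_1‖ = 6.0000, so q_1 = (-0.3333, -0.6667, -0.6667).
q_1·v_2 = (-0.3333)·0 + (-0.6667)·2 + (-0.6667)·1 = -2.0000.
u_2 = v_2 + 2.0000·q_1 = (-0.6667, 0.6667, -0.3333).
‖u_2‖ = 1.0000, so q_2 = (-0.6667, 0.6667, -0.3333).
q_1·v_3 = (-0.3333)·1 + (-0.6667)·0 + (-0.6667)·(-3) = 1.6667; q_2·v_3 = (-0.6667)·1 + 0.6667·0 + (-0.3333)·(-3) = 0.3333.
u_3 = v_3 − 1.6667·q_1 − 0.3333·q_2 = (1.7778, 0.8889, -1.7778).
‖u_3‖ = 2.6667, so q_3 = (0.6667, 0.3333, -0.6667).

Q = [[-0.3333, -0.6667, 0.6667], [-0.6667, 0.6667, 0.3333], [-0.6667, -0.3333, -0.6667]], R = [[6.0000, -2.0000, 1.6667], [0.0000, 1.0000, 0.3333], [0.0000, 0.0000, 2.6667]]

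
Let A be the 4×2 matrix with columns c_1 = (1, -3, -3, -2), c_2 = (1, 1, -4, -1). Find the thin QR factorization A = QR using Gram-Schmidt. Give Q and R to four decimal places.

Q = [[0.2085, 0.1340], [-0.6255, 0.7187], [-0.6255, -0.6822], [-0.4170, 0.0122]], R = [[4.7958, 2.5022], [0.0000, 3.5692]]

c_1 = (1, -3, -3, -2); ‖c_1‖ = 4.7958, so q_1 = (0.2085, -0.6255, -0.6255, -0.4170).
q_1·c_2 = 0.2085·1 + (-0.6255)·1 + (-0.6255)·(-4) + (-0.4170)·(-1) = 2.5022.
u_2 = c_2 − 2.5022·q_1 = (0.4783, 2.5652, -2.4348, 0.0435).
‖u_2‖ = 3.5692, so q_2 = (0.1340, 0.7187, -0.6822, 0.0122).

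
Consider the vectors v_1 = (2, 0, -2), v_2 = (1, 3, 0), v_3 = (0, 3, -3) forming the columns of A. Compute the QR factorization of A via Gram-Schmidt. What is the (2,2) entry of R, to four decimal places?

r_{22} = 3.0822

e_1 = v_1/‖v_1‖ = (2, 0, -2)/2.8284 = (0.7071, 0.0000, -0.7071).
r_{12} = e_1·v_2 = 0.7071.
u_2 = v_2 − 0.7071·e_1 = (0.5000, 3.0000, 0.5000).
r_{22} = ‖u_2‖ = 3.0822.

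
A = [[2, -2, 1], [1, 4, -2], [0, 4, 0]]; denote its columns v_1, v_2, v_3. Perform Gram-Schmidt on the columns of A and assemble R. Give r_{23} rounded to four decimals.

r_{23} = -1.6667

q_1 = v_1/‖v_1‖ = (2, 1, 0)/2.2361 = (0.8944, 0.4472, 0.0000).
r_{12} = q_1·v_2 = 0.0000.
u_2 = v_2 + 0.0000·q_1 = (-2.0000, 4.0000, 4.0000).
‖u_2‖ = 6.0000, so q_2 = (-0.3333, 0.6667, 0.6667).
r_{23} = q_2·v_3 = -1.6667.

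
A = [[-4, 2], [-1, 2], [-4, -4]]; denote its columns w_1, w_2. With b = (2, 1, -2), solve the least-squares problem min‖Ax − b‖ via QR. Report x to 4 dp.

w_1 = (-4, -1, -4); ‖w_1‖ = 5.7446, so q_1 = (-0.6963, -0.1741, -0.6963).
q_1·w_2 = (-0.6963)·2 + (-0.1741)·2 + (-0.6963)·(-4) = 1.0445.
u_2 = w_2 − 1.0445·q_1 = (2.7273, 2.1818, -3.2727).
‖u_2‖ = 4.7863, so q_2 = (0.5698, 0.4558, -0.6838).
Qᵀb = (-0.1741, 2.9630).
Back-substitute: x_2 = 2.9630/4.7863 = 0.6190.
x_1 = (-0.1741 − 1.0445·0.6190)/5.7446 = -0.1429.

x = (-0.1429, 0.6190)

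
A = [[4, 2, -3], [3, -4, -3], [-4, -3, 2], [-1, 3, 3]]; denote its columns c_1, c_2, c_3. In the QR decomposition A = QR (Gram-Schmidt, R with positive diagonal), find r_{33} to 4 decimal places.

c_1 = (4, 3, -4, -1); ‖c_1‖ = 6.4807, so e_1 = (0.6172, 0.4629, -0.6172, -0.1543).
e_1·c_2 = 0.6172·2 + 0.4629·(-4) + (-0.6172)·(-3) + (-0.1543)·3 = 0.7715.
u_2 = c_2 − 0.7715·e_1 = (1.5238, -4.3571, -2.5238, 3.1190).
‖u_2‖ = 6.1159, so e_2 = (0.2492, -0.7124, -0.4127, 0.5100).
e_1·c_3 = 0.6172·(-3) + 0.4629·(-3) + (-0.6172)·2 + (-0.1543)·3 = -4.9377; e_2·c_3 = 0.2492·(-3) + (-0.7124)·(-3) + (-0.4127)·2 + 0.5100·3 = 2.0944.
u_3 = c_3 + 4.9377·e_1 − 2.0944·e_2 = (-0.4742, 0.7778, -0.1833, 1.1700).
r_{33} = ‖u_3‖ = 1.4941.

r_{33} = 1.4941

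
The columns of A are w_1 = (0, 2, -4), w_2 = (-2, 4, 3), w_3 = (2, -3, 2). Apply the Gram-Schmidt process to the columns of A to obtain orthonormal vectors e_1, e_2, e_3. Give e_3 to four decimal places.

e_3 = (0.9264, 0.3369, 0.1684)

w_1 = (0, 2, -4); ‖w_1‖ = 4.4721, so e_1 = (0.0000, 0.4472, -0.8944).
e_1·w_2 = 0.0000·(-2) + 0.4472·4 + (-0.8944)·3 = -0.8944.
u_2 = w_2 + 0.8944·e_1 = (-2.0000, 4.4000, 2.2000).
‖u_2‖ = 5.3104, so e_2 = (-0.3766, 0.8286, 0.4143).
e_1·w_3 = 0.0000·2 + 0.4472·(-3) + (-0.8944)·2 = -3.1305; e_2·w_3 = (-0.3766)·2 + 0.8286·(-3) + 0.4143·2 = -2.4104.
u_3 = w_3 + 3.1305·e_1 + 2.4104·e_2 = (1.0922, 0.3972, 0.1986).
‖u_3‖ = 1.1790, so e_3 = (0.9264, 0.3369, 0.1684).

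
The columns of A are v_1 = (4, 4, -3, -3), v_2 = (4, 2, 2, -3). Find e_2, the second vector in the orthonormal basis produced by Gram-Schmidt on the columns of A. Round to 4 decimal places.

e_2 = (0.4287, -0.0373, 0.8435, -0.3215)

v_1 = (4, 4, -3, -3); ‖v_1‖ = 7.0711, so e_1 = (0.5657, 0.5657, -0.4243, -0.4243).
e_1·v_2 = 0.5657·4 + 0.5657·2 + (-0.4243)·2 + (-0.4243)·(-3) = 3.8184.
u_2 = v_2 − 3.8184·e_1 = (1.8400, -0.1600, 3.6200, -1.3800).
‖u_2‖ = 4.2919, so e_2 = (0.4287, -0.0373, 0.8435, -0.3215).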